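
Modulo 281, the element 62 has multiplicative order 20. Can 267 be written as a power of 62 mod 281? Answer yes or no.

267 ∈ ⟨62⟩ iff 267^20 ≡ 1 (mod 281), since |⟨62⟩| = 20.
267^20 mod 281 = 165.
Since 165 ≠ 1, 267 does not lie in the subgroup.

no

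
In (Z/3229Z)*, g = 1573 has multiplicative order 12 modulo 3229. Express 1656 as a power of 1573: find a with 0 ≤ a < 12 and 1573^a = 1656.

7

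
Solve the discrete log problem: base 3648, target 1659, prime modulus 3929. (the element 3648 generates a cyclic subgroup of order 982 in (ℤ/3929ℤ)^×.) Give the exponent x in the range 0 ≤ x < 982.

Baby-step giant-step with m = ceil(sqrt(982)) = 32.
Baby table (3648^j mod 3929 for j=0..31):
  0:1  1:3648  2:381  3:2951  4:3717  5:637  6:1737  7:3028
  8:1725  9:2471  10:1082  11:2420  12:3626  13:2634  14:2427  15:1659
  16:1372  17:3439  18:175  19:1902  20:3811  21:1726  22:2190  23:1463
  24:1442  25:3414  26:3271  27:235  28:758  29:3097  30:1981  31:1257
Giant step factor: 3648^(-32) ≡ 10 (mod 3929).
Scan 1659·10^i mod 3929 for i = 0, 1, …:
  i=0: 1659
Match at i=0, j=15: x = 0·32 + 15 = 15.

15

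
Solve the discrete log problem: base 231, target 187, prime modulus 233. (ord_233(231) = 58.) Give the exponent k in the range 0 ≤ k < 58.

9

Successive powers of 231 modulo 233:
  231^0=1  231^1=231  231^2=4  231^3=225  231^4=16  231^5=201
  231^6=64  231^7=105  231^8=23  231^9=187
So 231^9 ≡ 187 (mod 233), giving k = 9.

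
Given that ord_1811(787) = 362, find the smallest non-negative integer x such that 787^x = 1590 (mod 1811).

155

Baby-step giant-step with m = ceil(sqrt(362)) = 20.
Baby table (787^j mod 1811 for j=0..19):
  0:1  1:787  2:7  3:76  4:49  5:532  6:343  7:102
  8:590  9:714  10:508  11:1376  12:1745  13:577  14:1349  15:417
  16:388  17:1108  18:905  19:512
Giant step factor: 787^(-20) ≡ 1552 (mod 1811).
Scan 1590·1552^i mod 1811 for i = 0, 1, …:
  i=0: 1590   i=1: 1098   i=2: 1756   i=3: 1568
  i=4: 1363   i=5: 128   i=6: 1257   i=7: 417
Match at i=7, j=15: x = 7·20 + 15 = 155.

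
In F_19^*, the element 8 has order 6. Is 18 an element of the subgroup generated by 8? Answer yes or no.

yes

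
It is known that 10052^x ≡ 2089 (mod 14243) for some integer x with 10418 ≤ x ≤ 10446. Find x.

10441

Compute 10052^10418 mod 14243 = 11980, then multiply by 10052 repeatedly:
  10052^10418=11980  10052^10419=12638  10052^10420=3859  10052^10421=6979  10052^10422=6133
  10052^10423=5212  10052^10424=5270  10052^10425=4323  10052^10426=13646  10052^10427=9502
  10052^10428=546  10052^10429=4837  10052^10430=10165  10052^10431=13541  10052^10432=8024
  10052^10433=13382  10052^10434=4972  10052^10435=14100  10052^10436=1107  10052^10437=3781
  10052^10438=6288  10052^10439=10785  10052^10440=7347  10052^10441=2089
Found 2089 at exponent 10441.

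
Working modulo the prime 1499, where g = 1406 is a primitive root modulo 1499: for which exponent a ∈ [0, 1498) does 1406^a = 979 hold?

1488

Baby-step giant-step with m = ceil(sqrt(1498)) = 39.
Baby table (1406^j mod 1499 for j=0..38):
  0:1  1:1406  2:1154  3:606  4:604  5:790  6:1480  7:268
  8:559  9:478  10:516  11:1479  12:361  13:904  14:1371  15:1411
  16:689  17:380  18:636  19:812  20:933  21:173  22:400  23:275
  24:1407  25:1061  26:261  27:1210  28:1394  29:771  30:249  31:827
  32:1037  33:994  34:496  35:341  36:1265  37:776  38:1283
Giant step factor: 1406^(-39) ≡ 429 (mod 1499).
Scan 979·429^i mod 1499 for i = 0, 1, …:
  i=0: 979   i=1: 271   i=2: 836   i=3: 383
  i=4: 916   i=5: 226   i=6: 1018   i=7: 513
  i=8: 1223   i=9: 17     …   i=37: 573
  i=38: 1480
Match at i=38, j=6: a = 38·39 + 6 = 1488.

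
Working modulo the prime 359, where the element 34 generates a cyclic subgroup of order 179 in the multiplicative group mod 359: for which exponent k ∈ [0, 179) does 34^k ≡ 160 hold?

57

Baby-step giant-step with m = ceil(sqrt(179)) = 14.
Baby table (34^j mod 359 for j=0..13):
  0:1  1:34  2:79  3:173  4:138  5:25  6:132  7:180
  8:17  9:219  10:266  11:69  12:192  13:66
Giant step factor: 34^(-14) ≡ 4 (mod 359).
Scan 160·4^i mod 359 for i = 0, 1, …:
  i=0: 160   i=1: 281   i=2: 47   i=3: 188
  i=4: 34
Match at i=4, j=1: k = 4·14 + 1 = 57.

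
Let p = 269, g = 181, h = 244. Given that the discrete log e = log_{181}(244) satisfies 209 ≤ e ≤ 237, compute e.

214

Compute 181^209 mod 269 = 153, then multiply by 181 repeatedly:
  181^209=153  181^210=255  181^211=156  181^212=260  181^213=254
  181^214=244
Found 244 at exponent 214.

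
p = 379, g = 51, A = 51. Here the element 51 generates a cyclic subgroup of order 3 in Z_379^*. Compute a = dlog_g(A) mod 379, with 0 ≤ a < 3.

1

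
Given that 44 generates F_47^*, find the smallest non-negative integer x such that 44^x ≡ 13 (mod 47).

27

Successive powers of 44 modulo 47:
  44^0=1  44^1=44  44^2=9  44^3=20  44^4=34  44^5=39
  44^6=24  44^7=22  44^8=28  44^9=10  44^10=17  44^11=43
  44^12=12  44^13=11  44^14=14  44^15=5  44^16=32  44^17=45
  44^18=6  44^19=29  44^20=7  44^21=26  44^22=16  44^23=46
  44^24=3  44^25=38  44^26=27  44^27=13
So 44^27 ≡ 13 (mod 47), giving x = 27.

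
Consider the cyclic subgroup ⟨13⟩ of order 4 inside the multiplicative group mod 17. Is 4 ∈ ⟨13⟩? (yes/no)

yes

4 ∈ ⟨13⟩ iff 4^4 ≡ 1 (mod 17), since |⟨13⟩| = 4.
4^4 mod 17 = 1.
Since 1 = 1, 4 lies in the subgroup.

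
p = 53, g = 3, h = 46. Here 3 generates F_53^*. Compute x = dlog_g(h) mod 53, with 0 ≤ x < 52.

Baby-step giant-step with m = ceil(sqrt(52)) = 8.
Baby table (3^j mod 53 for j=0..7):
  0:1  1:3  2:9  3:27  4:28  5:31  6:40  7:14
Giant step factor: 3^(-8) ≡ 24 (mod 53).
Scan 46·24^i mod 53 for i = 0, 1, …:
  i=0: 46   i=1: 44   i=2: 49   i=3: 10
  i=4: 28
Match at i=4, j=4: x = 4·8 + 4 = 36.

36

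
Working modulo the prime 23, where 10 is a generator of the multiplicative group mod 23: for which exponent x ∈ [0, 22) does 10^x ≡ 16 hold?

10

Successive powers of 10 modulo 23:
  10^0=1  10^1=10  10^2=8  10^3=11  10^4=18  10^5=19
  10^6=6  10^7=14  10^8=2  10^9=20  10^10=16
So 10^10 ≡ 16 (mod 23), giving x = 10.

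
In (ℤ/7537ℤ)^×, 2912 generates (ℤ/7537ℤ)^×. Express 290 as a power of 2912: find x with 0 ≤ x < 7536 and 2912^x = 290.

5360

Baby-step giant-step with m = ceil(sqrt(7536)) = 87.
Baby table (2912^j mod 7537 for j=0..86):
  0:1  1:2912  2:619  3:1185  4:6311  5:2426  6:2343  7:1831
  8:3213  9:2839  10:6616  11:1220  12:2713  13:1480  14:6133  15:4143
  16:5216  17:1937  18:2868  19:620  20:4097  21:6930  22:3611  23:1117
  24:4257  25:5556  26:4670  27:2292  28:4059  29:1792  30:2700  31:1309
  32:5623  33:3812  34:6080  35:547  36:2557  37:6965  38:13  39:171
  40:510  41:331  42:6673  43:1390  44:311  45:1192  46:4084  47:6759
  48:3101  49:786  50:5121  51:4166  52:4359  53:1100  54:7512  55:2570
  56:7136  57:523  58:502  59:7183  60:1721  61:6984  62:2582  63:4395
  64:414  65:7185  66:8  67:685  68:4952  69:1943  70:5266  71:4334
  72:3670  73:7111  74:3093  75:101  76:169  77:2223  78:6630  79:4303
  80:3842  81:2996  82:4043  83:422  84:333  85:4960  86:2628
Giant step factor: 2912^(-87) ≡ 2845 (mod 7537).
Scan 290·2845^i mod 7537 for i = 0, 1, …:
  i=0: 290   i=1: 3517   i=2: 4266   i=3: 2200
  i=4: 3290   i=5: 6633   i=6: 5774   i=7: 3907
  i=8: 5877   i=9: 2999     …   i=60: 2133
  i=61: 1100
Match at i=61, j=53: x = 61·87 + 53 = 5360.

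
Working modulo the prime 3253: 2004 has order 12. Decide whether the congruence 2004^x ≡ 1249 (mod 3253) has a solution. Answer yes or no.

yes

⟨2004⟩ has order 12; its elements mod 3253 are {1, 349, 1249, 1439, 1440, 1598, 1655, 1813, 1814, 2004, 2904, 3252}.
1249 is in this set.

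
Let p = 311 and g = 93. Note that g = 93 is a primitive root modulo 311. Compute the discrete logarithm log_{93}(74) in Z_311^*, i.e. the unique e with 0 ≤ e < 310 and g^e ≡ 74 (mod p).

Baby-step giant-step with m = ceil(sqrt(310)) = 18.
Baby table (93^j mod 311 for j=0..17):
  0:1  1:93  2:252  3:111  4:60  5:293  6:192  7:129
  8:179  9:164  10:13  11:276  12:166  13:199  14:158  15:77
  16:8  17:122
Giant step factor: 93^(-18) ≡ 226 (mod 311).
Scan 74·226^i mod 311 for i = 0, 1, …:
  i=0: 74   i=1: 241   i=2: 41   i=3: 247
  i=4: 153   i=5: 57   i=6: 131   i=7: 61
  i=8: 102   i=9: 38   i=10: 191   i=11: 248
  i=12: 68   i=13: 129
Match at i=13, j=7: e = 13·18 + 7 = 241.

241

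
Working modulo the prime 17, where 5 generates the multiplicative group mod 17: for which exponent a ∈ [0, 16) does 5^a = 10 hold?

7

Successive powers of 5 modulo 17:
  5^0=1  5^1=5  5^2=8  5^3=6  5^4=13  5^5=14
  5^6=2  5^7=10
So 5^7 ≡ 10 (mod 17), giving a = 7.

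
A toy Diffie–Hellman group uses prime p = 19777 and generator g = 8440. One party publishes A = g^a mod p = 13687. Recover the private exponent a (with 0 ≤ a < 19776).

11699

Baby-step giant-step with m = ceil(sqrt(19776)) = 141.
Baby table (8440^j mod 19777 for j=0..140):
  0:1  1:8440  2:16623  3:82  4:19662  5:18250  6:6724  7:10347
  8:13225  9:17389  10:17820  11:16492  12:1954  13:17519  14:7508  15:2012
  16:12614  17:2569  18:6768  19:5944  20:12888  21:1220  22:12760  23:8635
  24:1155  25:17916  26:15875  27:15602  28:5614  29:16245  30:13636  31:5477
  32:7031  33:10640  34:14020  35:3009  36:2292  37:2574  38:9414  39:9951
  40:13298  41:645  42:5125  43:2701  44:13336  45:4933  46:3935  47:5817
  48:8966  49:6238  50:2346  51:3463  52:17091  53:14379  54:7088  55:17072
  56:12235  57:7683  58:15514  59:14420  60:16919  61:6420  62:15597  63:2968
  64:12238  65:13226  66:6052  67:14666  68:16574  69:1839  70:15992  71:14232
  72:12359  73:6062  74:181  75:4811  76:2659  77:14842  78:18739  79:491
  80:10647  81:13769  82:708  83:2866  84:1769  85:18502  86:17465  87:6619
  88:14112  89:8186  90:8779  91:10118  92:18611  93:7906  94:18819  95:3273
  96:15428  97:552  98:11285  99:19145  100:5710  101:15628  102:7507  103:13349
  104:15768  105:2487  106:6883  107:7471  108:6164  109:10650  110:19312  111:11023
  112:3112  113:1424  114:13921  115:17860  116:17883  117:14233  118:1022  119:2908
  120:263  121:4696  122:1132  123:1789  124:9309  125:13716  126:8259  127:11812
  128:17200  129:4820  130:19288  131:6233  132:19477  133:19233  134:16681  135:14954
  136:14723  137:3229  138:54  139:889  140:7677
Giant step factor: 8440^(-141) ≡ 4712 (mod 19777).
Scan 13687·4712^i mod 19777 for i = 0, 1, …:
  i=0: 13687   i=1: 347   i=2: 13350   i=3: 14340
  i=4: 11848   i=5: 17082   i=6: 17771   i=7: 1134
  i=8: 3618   i=9: 242     …   i=81: 19018
  i=82: 3229
Match at i=82, j=137: a = 82·141 + 137 = 11699.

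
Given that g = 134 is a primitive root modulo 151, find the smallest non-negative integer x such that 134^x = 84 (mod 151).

36

Baby-step giant-step with m = ceil(sqrt(150)) = 13.
Baby table (134^j mod 151 for j=0..12):
  0:1  1:134  2:138  3:70  4:18  5:147  6:68  7:52
  8:22  9:79  10:16  11:30  12:94
Giant step factor: 134^(-13) ≡ 12 (mod 151).
Scan 84·12^i mod 151 for i = 0, 1, …:
  i=0: 84   i=1: 102   i=2: 16
Match at i=2, j=10: x = 2·13 + 10 = 36.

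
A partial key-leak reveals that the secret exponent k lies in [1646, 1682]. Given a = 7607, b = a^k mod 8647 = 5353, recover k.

Compute 7607^1646 mod 8647 = 5653, then multiply by 7607 repeatedly:
  7607^1646=5653  7607^1647=840  7607^1648=8394  7607^1649=3710  7607^1650=6809
  7607^1651=533  7607^1652=7735  7607^1653=5957  7607^1654=4619  7607^1655=3972
  7607^1656=2386  7607^1657=249  7607^1658=450  7607^1659=7585  7607^1660=6311
  7607^1661=8280  7607^1662=1212  7607^1663=1982  7607^1664=5353
Found 5353 at exponent 1664.

1664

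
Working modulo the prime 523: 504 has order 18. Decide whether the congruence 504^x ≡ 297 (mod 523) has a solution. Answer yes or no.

no

297 ∈ ⟨504⟩ iff 297^18 ≡ 1 (mod 523), since |⟨504⟩| = 18.
297^18 mod 523 = 121.
Since 121 ≠ 1, 297 does not lie in the subgroup.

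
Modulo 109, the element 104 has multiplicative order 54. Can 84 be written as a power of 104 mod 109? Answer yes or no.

yes

84 ∈ ⟨104⟩ iff 84^54 ≡ 1 (mod 109), since |⟨104⟩| = 54.
84^54 mod 109 = 1.
Since 1 = 1, 84 lies in the subgroup.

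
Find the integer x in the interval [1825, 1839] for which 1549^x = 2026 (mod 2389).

Compute 1549^1825 mod 2389 = 257, then multiply by 1549 repeatedly:
  1549^1825=257  1549^1826=1519  1549^1827=2155  1549^1828=662  1549^1829=557
  1549^1830=364  1549^1831=32  1549^1832=1788  1549^1833=761  1549^1834=1012
  1549^1835=404  1549^1836=2267  1549^1837=2142  1549^1838=2026
Found 2026 at exponent 1838.

1838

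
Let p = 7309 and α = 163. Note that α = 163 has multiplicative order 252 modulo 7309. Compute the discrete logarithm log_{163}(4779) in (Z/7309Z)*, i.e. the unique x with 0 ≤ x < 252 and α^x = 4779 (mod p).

Baby-step giant-step with m = ceil(sqrt(252)) = 16.
Baby table (163^j mod 7309 for j=0..15):
  0:1  1:163  2:4642  3:3819  4:1232  5:3473  6:3306  7:5321
  8:4861  9:2971  10:1879  11:6608  12:2681  13:5772  14:5284  15:6139
Giant step factor: 163^(-16) ≡ 1784 (mod 7309).
Scan 4779·1784^i mod 7309 for i = 0, 1, …:
  i=0: 4779   i=1: 3442   i=2: 968   i=3: 1988
  i=4: 1727   i=5: 3879   i=6: 5822   i=7: 359
  i=8: 4573   i=9: 1388   i=10: 5750   i=11: 3473
Match at i=11, j=5: x = 11·16 + 5 = 181.

181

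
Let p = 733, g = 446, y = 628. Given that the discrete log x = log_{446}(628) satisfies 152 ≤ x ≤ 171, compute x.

Compute 446^152 mod 733 = 585, then multiply by 446 repeatedly:
  446^152=585  446^153=695  446^154=644  446^155=621  446^156=625
  446^157=210  446^158=569  446^159=156  446^160=674  446^161=74
  446^162=19  446^163=411  446^164=56  446^165=54  446^166=628
Found 628 at exponent 166.

166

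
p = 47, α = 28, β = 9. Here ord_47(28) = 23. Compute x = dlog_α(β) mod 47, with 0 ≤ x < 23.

6

Successive powers of 28 modulo 47:
  28^0=1  28^1=28  28^2=32  28^3=3  28^4=37  28^5=2
  28^6=9
So 28^6 ≡ 9 (mod 47), giving x = 6.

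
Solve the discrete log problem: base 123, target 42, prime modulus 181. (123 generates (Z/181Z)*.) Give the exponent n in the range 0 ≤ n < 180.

108

Baby-step giant-step with m = ceil(sqrt(180)) = 14.
Baby table (123^j mod 181 for j=0..13):
  0:1  1:123  2:106  3:6  4:14  5:93  6:36  7:84
  8:15  9:35  10:142  11:90  12:29  13:128
Giant step factor: 123^(-14) ≡ 60 (mod 181).
Scan 42·60^i mod 181 for i = 0, 1, …:
  i=0: 42   i=1: 167   i=2: 65   i=3: 99
  i=4: 148   i=5: 11   i=6: 117   i=7: 142
Match at i=7, j=10: n = 7·14 + 10 = 108.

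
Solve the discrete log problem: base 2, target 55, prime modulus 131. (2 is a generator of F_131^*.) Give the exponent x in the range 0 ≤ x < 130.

Baby-step giant-step with m = ceil(sqrt(130)) = 12.
Baby table (2^j mod 131 for j=0..11):
  0:1  1:2  2:4  3:8  4:16  5:32  6:64  7:128
  8:125  9:119  10:107  11:83
Giant step factor: 2^(-12) ≡ 15 (mod 131).
Scan 55·15^i mod 131 for i = 0, 1, …:
  i=0: 55   i=1: 39   i=2: 61   i=3: 129
  i=4: 101   i=5: 74   i=6: 62   i=7: 13
  i=8: 64
Match at i=8, j=6: x = 8·12 + 6 = 102.

102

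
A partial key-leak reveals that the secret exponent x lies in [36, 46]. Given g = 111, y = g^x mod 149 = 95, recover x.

44

Compute 111^36 mod 149 = 140, then multiply by 111 repeatedly:
  111^36=140  111^37=44  111^38=116  111^39=62  111^40=28
  111^41=128  111^42=53  111^43=72  111^44=95
Found 95 at exponent 44.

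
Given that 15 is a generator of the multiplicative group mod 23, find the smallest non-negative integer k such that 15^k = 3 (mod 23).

10

Successive powers of 15 modulo 23:
  15^0=1  15^1=15  15^2=18  15^3=17  15^4=2  15^5=7
  15^6=13  15^7=11  15^8=4  15^9=14  15^10=3
So 15^10 ≡ 3 (mod 23), giving k = 10.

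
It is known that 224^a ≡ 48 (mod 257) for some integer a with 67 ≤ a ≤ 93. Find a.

77

Compute 224^67 mod 257 = 83, then multiply by 224 repeatedly:
  224^67=83  224^68=88  224^69=180  224^70=228  224^71=186
  224^72=30  224^73=38  224^74=31  224^75=5  224^76=92
  224^77=48
Found 48 at exponent 77.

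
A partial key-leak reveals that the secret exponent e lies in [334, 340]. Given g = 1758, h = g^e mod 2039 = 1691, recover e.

Compute 1758^334 mod 2039 = 633, then multiply by 1758 repeatedly:
  1758^334=633  1758^335=1559  1758^336=306  1758^337=1691
Found 1691 at exponent 337.

337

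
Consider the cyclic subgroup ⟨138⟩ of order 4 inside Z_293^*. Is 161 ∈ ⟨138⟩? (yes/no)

161 ∈ ⟨138⟩ iff 161^4 ≡ 1 (mod 293), since |⟨138⟩| = 4.
161^4 mod 293 = 17.
Since 17 ≠ 1, 161 does not lie in the subgroup.

no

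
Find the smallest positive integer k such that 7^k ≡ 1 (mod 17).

16

The order of 7 must divide p − 1 = 16 = 2^4.
Divisors: 1, 2, 4, 8, 16.
Check each in increasing order: 7^1 ≡ 7;  7^2 ≡ 15;  7^4 ≡ 4;  7^8 ≡ 16;  7^16 ≡ 1.
Smallest exponent giving 1 is 16.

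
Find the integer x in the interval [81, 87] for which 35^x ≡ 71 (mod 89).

82

Compute 35^81 mod 89 = 30, then multiply by 35 repeatedly:
  35^81=30  35^82=71
Found 71 at exponent 82.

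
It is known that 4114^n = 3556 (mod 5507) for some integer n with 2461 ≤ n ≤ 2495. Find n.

2482

Compute 4114^2461 mod 5507 = 3348, then multiply by 4114 repeatedly:
  4114^2461=3348  4114^2462=665  4114^2463=4338  4114^2464=3852  4114^2465=3489
  4114^2466=2504  4114^2467=3366  4114^2468=3126  4114^2469=1519  4114^2470=4228
  4114^2471=2886  4114^2472=5419  4114^2473=1430  4114^2474=1544  4114^2475=2445
  4114^2476=2948  4114^2477=1658  4114^2478=3346  4114^2479=3451  4114^2480=368
  4114^2481=5034  4114^2482=3556
Found 3556 at exponent 2482.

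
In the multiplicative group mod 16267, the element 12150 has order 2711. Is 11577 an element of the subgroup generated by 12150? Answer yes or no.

no

11577 ∈ ⟨12150⟩ iff 11577^2711 ≡ 1 (mod 16267), since |⟨12150⟩| = 2711.
11577^2711 mod 16267 = 797.
Since 797 ≠ 1, 11577 does not lie in the subgroup.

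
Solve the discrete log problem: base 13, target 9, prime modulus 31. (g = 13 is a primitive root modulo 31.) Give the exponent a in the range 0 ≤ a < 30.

Successive powers of 13 modulo 31:
  13^0=1  13^1=13  13^2=14  13^3=27  13^4=10  13^5=6
  13^6=16  13^7=22  13^8=7  13^9=29  13^10=5  13^11=3
  13^12=8  13^13=11  13^14=19  13^15=30  13^16=18  13^17=17
  13^18=4  13^19=21  13^20=25  13^21=15  13^22=9
So 13^22 ≡ 9 (mod 31), giving a = 22.

22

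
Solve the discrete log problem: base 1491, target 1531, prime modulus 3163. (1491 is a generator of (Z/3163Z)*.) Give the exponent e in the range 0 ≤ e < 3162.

1653

Baby-step giant-step with m = ceil(sqrt(3162)) = 57.
Baby table (1491^j mod 3163 for j=0..56):
  0:1  1:1491  2:2655  3:1692  4:1861  5:800  6:349  7:1627
  8:2999  9:2190  10:1074  11:856  12:1607  13:1646  14:2861  15:2027
  16:1592  17:1422  18:992  19:1951  20:2144  21:2074  22:2083  23:2850
  24:1441  25:854  26:1788  27:2662  28:2640  29:1468  30:3155  31:724
  32:901  33:2279  34:927  35:3089  36:371  37:2799  38:1312  39:1458
  40:897  41:2641  42:2959  43:2647  44:2416  45:2762  46:3079  47:1276
  48:1553  49:207  50:1826  51:2386  52:2314  53:2504  54:1124  55:2657
  56:1511
Giant step factor: 1491^(-57) ≡ 2201 (mod 3163).
Scan 1531·2201^i mod 3163 for i = 0, 1, …:
  i=0: 1531   i=1: 1136   i=2: 1566   i=3: 2259
  i=4: 2986   i=5: 2635   i=6: 1856   i=7: 1623
  i=8: 1196   i=9: 780     …   i=28: 845
  i=29: 1
Match at i=29, j=0: e = 29·57 + 0 = 1653.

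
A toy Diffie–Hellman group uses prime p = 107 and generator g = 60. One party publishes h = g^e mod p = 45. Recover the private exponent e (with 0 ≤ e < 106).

Baby-step giant-step with m = ceil(sqrt(106)) = 11.
Baby table (60^j mod 107 for j=0..10):
  0:1  1:60  2:69  3:74  4:53  5:77  6:19  7:70
  8:27  9:15  10:44
Giant step factor: 60^(-11) ≡ 55 (mod 107).
Scan 45·55^i mod 107 for i = 0, 1, …:
  i=0: 45   i=1: 14   i=2: 21   i=3: 85
  i=4: 74
Match at i=4, j=3: e = 4·11 + 3 = 47.

47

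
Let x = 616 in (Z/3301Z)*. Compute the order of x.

3300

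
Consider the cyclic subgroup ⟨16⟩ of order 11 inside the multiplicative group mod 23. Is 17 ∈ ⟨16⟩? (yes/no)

17 ∈ ⟨16⟩ iff 17^11 ≡ 1 (mod 23), since |⟨16⟩| = 11.
17^11 mod 23 = 22.
Since 22 ≠ 1, 17 does not lie in the subgroup.

no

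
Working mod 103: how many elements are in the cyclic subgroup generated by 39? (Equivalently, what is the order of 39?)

The order of 39 must divide p − 1 = 102 = 2 · 3 · 17.
Divisors: 1, 2, 3, 6, 17, 34, 51, 102.
Check each in increasing order: 39^1 ≡ 39;  39^2 ≡ 79;  39^3 ≡ 94;  39^6 ≡ 81;  39^17 ≡ 102;  39^34 ≡ 1.
Smallest exponent giving 1 is 34.

34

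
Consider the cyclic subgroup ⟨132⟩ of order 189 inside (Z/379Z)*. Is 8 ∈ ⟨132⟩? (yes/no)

no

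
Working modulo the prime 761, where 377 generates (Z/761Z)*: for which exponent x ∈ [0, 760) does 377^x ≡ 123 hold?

617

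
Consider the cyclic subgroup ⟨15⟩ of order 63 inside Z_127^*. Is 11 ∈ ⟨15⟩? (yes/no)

yes

11 ∈ ⟨15⟩ iff 11^63 ≡ 1 (mod 127), since |⟨15⟩| = 63.
11^63 mod 127 = 1.
Since 1 = 1, 11 lies in the subgroup.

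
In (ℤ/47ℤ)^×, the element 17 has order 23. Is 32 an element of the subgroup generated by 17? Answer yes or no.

yes

32 ∈ ⟨17⟩ iff 32^23 ≡ 1 (mod 47), since |⟨17⟩| = 23.
32^23 mod 47 = 1.
Since 1 = 1, 32 lies in the subgroup.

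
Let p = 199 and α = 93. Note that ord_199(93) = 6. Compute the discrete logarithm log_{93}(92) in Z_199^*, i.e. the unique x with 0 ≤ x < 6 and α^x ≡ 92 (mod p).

2

Successive powers of 93 modulo 199:
  93^0=1  93^1=93  93^2=92
So 93^2 ≡ 92 (mod 199), giving x = 2.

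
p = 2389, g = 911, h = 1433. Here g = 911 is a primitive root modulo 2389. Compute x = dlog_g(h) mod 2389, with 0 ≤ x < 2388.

1459

Baby-step giant-step with m = ceil(sqrt(2388)) = 49.
Baby table (911^j mod 2389 for j=0..48):
  0:1  1:911  2:938  3:1645  4:692  5:2105  6:1677  7:1176
  8:1064  9:1759  10:1819  11:1532  12:476  13:1227  14:2134  15:1817
  16:2099  17:989  18:326  19:750  20:2385  21:1134  22:1026  23:587
  24:2010  25:1136  26:459  27:74  28:522  29:131  30:2280  31:1039
  32:485  33:2259  34:1020  35:2288  36:1160  37:822  38:1085  39:1778
  40:16  41:242  42:674  43:41  44:1516  45:234  46:553  47:2093
  48:301
Giant step factor: 911^(-49) ≡ 424 (mod 2389).
Scan 1433·424^i mod 2389 for i = 0, 1, …:
  i=0: 1433   i=1: 786   i=2: 1193   i=3: 1753
  i=4: 293   i=5: 4   i=6: 1696   i=7: 15
  i=8: 1582   i=9: 1848     …   i=28: 42
  i=29: 1085
Match at i=29, j=38: x = 29·49 + 38 = 1459.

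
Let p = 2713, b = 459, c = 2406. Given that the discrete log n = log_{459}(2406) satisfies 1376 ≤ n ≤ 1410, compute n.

Compute 459^1376 mod 2713 = 1310, then multiply by 459 repeatedly:
  459^1376=1310  459^1377=1717  459^1378=1333  459^1379=1422  459^1380=1578
  459^1381=2644  459^1382=885  459^1383=1978  459^1384=1760  459^1385=2079
  459^1386=1998  459^1387=88  459^1388=2410  459^1389=1999  459^1390=547
  459^1391=1477  459^1392=2406
Found 2406 at exponent 1392.

1392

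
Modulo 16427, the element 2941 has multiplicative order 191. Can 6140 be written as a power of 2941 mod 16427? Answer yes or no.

6140 ∈ ⟨2941⟩ iff 6140^191 ≡ 1 (mod 16427), since |⟨2941⟩| = 191.
6140^191 mod 16427 = 10761.
Since 10761 ≠ 1, 6140 does not lie in the subgroup.

no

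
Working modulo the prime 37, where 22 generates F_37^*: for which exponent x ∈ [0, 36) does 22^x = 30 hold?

Successive powers of 22 modulo 37:
  22^0=1  22^1=22  22^2=3  22^3=29  22^4=9  22^5=13
  22^6=27  22^7=2  22^8=7  22^9=6  22^10=21  22^11=18
  22^12=26  22^13=17  22^14=4  22^15=14  22^16=12  22^17=5
  22^18=36  22^19=15  22^20=34  22^21=8  22^22=28  22^23=24
  22^24=10  22^25=35  22^26=30
So 22^26 ≡ 30 (mod 37), giving x = 26.

26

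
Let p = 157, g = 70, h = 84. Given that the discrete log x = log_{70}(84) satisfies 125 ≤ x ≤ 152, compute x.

Compute 70^125 mod 157 = 131, then multiply by 70 repeatedly:
  70^125=131  70^126=64  70^127=84
Found 84 at exponent 127.

127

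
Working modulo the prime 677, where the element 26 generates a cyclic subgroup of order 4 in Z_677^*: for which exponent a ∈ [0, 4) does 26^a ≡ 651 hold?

3

Successive powers of 26 modulo 677:
  26^0=1  26^1=26  26^2=676  26^3=651
So 26^3 ≡ 651 (mod 677), giving a = 3.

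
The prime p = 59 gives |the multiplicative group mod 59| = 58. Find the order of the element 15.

The order of 15 must divide p − 1 = 58 = 2 · 29.
Divisors: 1, 2, 29, 58.
Check each in increasing order: 15^1 ≡ 15;  15^2 ≡ 48;  15^29 ≡ 1.
Smallest exponent giving 1 is 29.

29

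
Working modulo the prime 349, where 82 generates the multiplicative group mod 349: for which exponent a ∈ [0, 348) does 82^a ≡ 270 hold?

Baby-step giant-step with m = ceil(sqrt(348)) = 19.
Baby table (82^j mod 349 for j=0..18):
  0:1  1:82  2:93  3:297  4:273  5:50  6:261  7:113
  8:192  9:39  10:57  11:137  12:66  13:177  14:205  15:58
  16:219  17:159  18:125
Giant step factor: 82^(-19) ≡ 46 (mod 349).
Scan 270·46^i mod 349 for i = 0, 1, …:
  i=0: 270   i=1: 205
Match at i=1, j=14: a = 1·19 + 14 = 33.

33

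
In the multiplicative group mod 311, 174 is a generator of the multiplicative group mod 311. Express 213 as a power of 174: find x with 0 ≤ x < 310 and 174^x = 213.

41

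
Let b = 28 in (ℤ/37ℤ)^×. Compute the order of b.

18

The order of 28 must divide p − 1 = 36 = 2^2 · 3^2.
Divisors: 1, 2, 3, 4, 6, 9, 12, 18, 36.
Check each in increasing order: 28^1 ≡ 28;  28^2 ≡ 7;  28^3 ≡ 11;  28^4 ≡ 12;  28^6 ≡ 10;  28^9 ≡ 36;  28^12 ≡ 26;  28^18 ≡ 1.
Smallest exponent giving 1 is 18.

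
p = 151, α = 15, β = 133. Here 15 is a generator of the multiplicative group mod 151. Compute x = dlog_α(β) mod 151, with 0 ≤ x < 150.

49

Baby-step giant-step with m = ceil(sqrt(150)) = 13.
Baby table (15^j mod 151 for j=0..12):
  0:1  1:15  2:74  3:53  4:40  5:147  6:91  7:6
  8:90  9:142  10:16  11:89  12:127
Giant step factor: 15^(-13) ≡ 13 (mod 151).
Scan 133·13^i mod 151 for i = 0, 1, …:
  i=0: 133   i=1: 68   i=2: 129   i=3: 16
Match at i=3, j=10: x = 3·13 + 10 = 49.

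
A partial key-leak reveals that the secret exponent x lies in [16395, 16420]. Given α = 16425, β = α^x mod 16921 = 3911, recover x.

Compute 16425^16395 mod 16921 = 12767, then multiply by 16425 repeatedly:
  16425^16395=12767  16425^16396=12943  16425^16397=10252  16425^16398=8229  16425^16399=13298
  16425^16400=3382  16425^16401=14628  16425^16402=3621  16425^16403=14531  16425^16404=970
  16425^16405=9589  16425^16406=15578  16425^16407=6209  16425^16408=16879  16425^16409=3911
Found 3911 at exponent 16409.

16409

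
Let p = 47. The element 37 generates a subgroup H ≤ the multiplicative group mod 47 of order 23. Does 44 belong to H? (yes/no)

no

44 ∈ ⟨37⟩ iff 44^23 ≡ 1 (mod 47), since |⟨37⟩| = 23.
44^23 mod 47 = 46.
Since 46 ≠ 1, 44 does not lie in the subgroup.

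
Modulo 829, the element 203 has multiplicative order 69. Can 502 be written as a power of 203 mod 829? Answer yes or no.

yes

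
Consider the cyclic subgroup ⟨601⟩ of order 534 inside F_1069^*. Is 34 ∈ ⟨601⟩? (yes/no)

no

34 ∈ ⟨601⟩ iff 34^534 ≡ 1 (mod 1069), since |⟨601⟩| = 534.
34^534 mod 1069 = 1068.
Since 1068 ≠ 1, 34 does not lie in the subgroup.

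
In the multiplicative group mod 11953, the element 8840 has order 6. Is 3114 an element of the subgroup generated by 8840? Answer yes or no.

3114 ∈ ⟨8840⟩ iff 3114^6 ≡ 1 (mod 11953), since |⟨8840⟩| = 6.
3114^6 mod 11953 = 1.
Since 1 = 1, 3114 lies in the subgroup.

yes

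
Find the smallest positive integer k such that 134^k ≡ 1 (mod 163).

The order of 134 must divide p − 1 = 162 = 2 · 3^4.
Divisors: 1, 2, 3, 6, 9, 18, 27, 54, 81, 162.
Check each in increasing order: 134^1 ≡ 134;  134^2 ≡ 26;  134^3 ≡ 61;  134^6 ≡ 135;  134^9 ≡ 85;  134^18 ≡ 53;  134^27 ≡ 104;  134^54 ≡ 58;  134^81 ≡ 1.
Smallest exponent giving 1 is 81.

81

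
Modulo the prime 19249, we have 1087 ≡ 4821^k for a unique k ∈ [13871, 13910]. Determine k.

13875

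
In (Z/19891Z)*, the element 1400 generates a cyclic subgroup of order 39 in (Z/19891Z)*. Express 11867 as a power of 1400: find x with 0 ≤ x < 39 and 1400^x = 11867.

18

Successive powers of 1400 modulo 19891:
  1400^0=1  1400^1=1400  1400^2=10682  1400^3=16659  1400^4=10348  1400^5=6552
  1400^6=3049  1400^7=11926  1400^8=7851  1400^9=11568  1400^10=3926  1400^11=6484
  1400^12=7304  1400^13=1626  1400^14=8826  1400^15=4089  1400^16=15883  1400^17=17953
  1400^18=11867
So 1400^18 ≡ 11867 (mod 19891), giving x = 18.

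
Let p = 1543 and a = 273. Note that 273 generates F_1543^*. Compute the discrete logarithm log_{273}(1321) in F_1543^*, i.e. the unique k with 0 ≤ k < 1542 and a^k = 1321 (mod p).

1512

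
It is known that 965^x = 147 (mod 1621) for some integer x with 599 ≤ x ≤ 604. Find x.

Compute 965^599 mod 1621 = 508, then multiply by 965 repeatedly:
  965^599=508  965^600=678  965^601=1007  965^602=776  965^603=1559
  965^604=147
Found 147 at exponent 604.

604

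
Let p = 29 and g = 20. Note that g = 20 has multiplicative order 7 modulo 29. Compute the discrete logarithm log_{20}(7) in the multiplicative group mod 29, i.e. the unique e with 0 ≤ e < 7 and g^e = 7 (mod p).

4

Successive powers of 20 modulo 29:
  20^0=1  20^1=20  20^2=23  20^3=25  20^4=7
So 20^4 ≡ 7 (mod 29), giving e = 4.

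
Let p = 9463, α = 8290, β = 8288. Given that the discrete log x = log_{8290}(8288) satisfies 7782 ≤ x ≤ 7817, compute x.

7810

Compute 8290^7782 mod 9463 = 289, then multiply by 8290 repeatedly:
  8290^7782=289  8290^7783=1671  8290^7784=8221  8290^7785=9027  8290^7786=426
  8290^7787=1841  8290^7788=7534  8290^7789=1060  8290^7790=5736  8290^7791=9328
  8290^7792=6947  8290^7793=8275  8290^7794=2463  8290^7795=6579  8290^7796=4641
  8290^7797=6795  8290^7798=6774  8290^7799=3018  8290^7800=8511  8290^7801=62
  8290^7802=2978  8290^7803=8116  8290^7804=9173  8290^7805=8965  8290^7806=6911
  8290^7807=3188  8290^7808=7824  8290^7809=1558  8290^7810=8288
Found 8288 at exponent 7810.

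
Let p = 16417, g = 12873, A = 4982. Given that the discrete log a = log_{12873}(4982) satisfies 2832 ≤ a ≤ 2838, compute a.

2834

Compute 12873^2832 mod 16417 = 9651, then multiply by 12873 repeatedly:
  12873^2832=9651  12873^2833=9884  12873^2834=4982
Found 4982 at exponent 2834.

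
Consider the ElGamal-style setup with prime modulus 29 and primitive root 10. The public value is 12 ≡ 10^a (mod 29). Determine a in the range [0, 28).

21

Successive powers of 10 modulo 29:
  10^0=1  10^1=10  10^2=13  10^3=14  10^4=24  10^5=8
  10^6=22  10^7=17  10^8=25  10^9=18  10^10=6  10^11=2
  10^12=20  10^13=26  10^14=28  10^15=19  10^16=16  10^17=15
  10^18=5  10^19=21  10^20=7  10^21=12
So 10^21 ≡ 12 (mod 29), giving a = 21.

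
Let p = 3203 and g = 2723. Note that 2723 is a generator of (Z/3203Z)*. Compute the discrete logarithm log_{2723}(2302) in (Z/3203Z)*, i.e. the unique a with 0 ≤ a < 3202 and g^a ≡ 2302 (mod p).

Baby-step giant-step with m = ceil(sqrt(3202)) = 57.
Baby table (2723^j mod 3203 for j=0..56):
  0:1  1:2723  2:2987  3:1184  4:1814  5:496  6:2145  7:1766
  8:1115  9:2904  10:2588  11:524  12:1517  13:2124  14:2237  15:2448
  16:461  17:2930  18:2920  19:1314  20:271  21:1243  22:2321  23:564
  24:1535  25:3093  26:1552  27:1339  28:1083  29:2249  30:3094  31:1072
  32:1123  33:2267  34:860  35:387  36:14  37:2889  38:179  39:561
  40:2975  41:538  42:1203  43:2303  44:2798  45:2220  46:999  47:930
  48:2020  49:909  50:2491  51:2242  52:48  53:2584  54:2444  55:2381
  56:591
Giant step factor: 2723^(-57) ≡ 993 (mod 3203).
Scan 2302·993^i mod 3203 for i = 0, 1, …:
  i=0: 2302   i=1: 2147   i=2: 1976   i=3: 1932
  i=4: 3082   i=5: 1561   i=6: 3024   i=7: 1621
  i=8: 1747   i=9: 1948     …   i=33: 870
  i=34: 2303
Match at i=34, j=43: a = 34·57 + 43 = 1981.

1981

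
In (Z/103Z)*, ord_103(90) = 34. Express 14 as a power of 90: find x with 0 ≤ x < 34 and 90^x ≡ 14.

12

Successive powers of 90 modulo 103:
  90^0=1  90^1=90  90^2=66  90^3=69  90^4=30  90^5=22
  90^6=23  90^7=10  90^8=76  90^9=42  90^10=72  90^11=94
  90^12=14
So 90^12 ≡ 14 (mod 103), giving x = 12.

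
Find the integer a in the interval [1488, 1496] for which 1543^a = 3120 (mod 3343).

1495

Compute 1543^1488 mod 3343 = 2843, then multiply by 1543 repeatedly:
  1543^1488=2843  1543^1489=733  1543^1490=1085  1543^1491=2655  1543^1492=1490
  1543^1493=2429  1543^1494=444  1543^1495=3120
Found 3120 at exponent 1495.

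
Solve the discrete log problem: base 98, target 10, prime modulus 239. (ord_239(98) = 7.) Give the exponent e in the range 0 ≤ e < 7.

Successive powers of 98 modulo 239:
  98^0=1  98^1=98  98^2=44  98^3=10
So 98^3 ≡ 10 (mod 239), giving e = 3.

3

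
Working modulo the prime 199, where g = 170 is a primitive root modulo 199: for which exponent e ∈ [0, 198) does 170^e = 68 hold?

Baby-step giant-step with m = ceil(sqrt(198)) = 15.
Baby table (170^j mod 199 for j=0..14):
  0:1  1:170  2:45  3:88  4:35  5:179  6:182  7:95
  8:31  9:96  10:2  11:141  12:90  13:176  14:70
Giant step factor: 170^(-15) ≡ 194 (mod 199).
Scan 68·194^i mod 199 for i = 0, 1, …:
  i=0: 68   i=1: 58   i=2: 108   i=3: 57
  i=4: 113   i=5: 32   i=6: 39   i=7: 4
  i=8: 179
Match at i=8, j=5: e = 8·15 + 5 = 125.

125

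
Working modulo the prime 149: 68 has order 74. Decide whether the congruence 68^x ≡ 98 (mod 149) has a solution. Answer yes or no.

no

98 ∈ ⟨68⟩ iff 98^74 ≡ 1 (mod 149), since |⟨68⟩| = 74.
98^74 mod 149 = 148.
Since 148 ≠ 1, 98 does not lie in the subgroup.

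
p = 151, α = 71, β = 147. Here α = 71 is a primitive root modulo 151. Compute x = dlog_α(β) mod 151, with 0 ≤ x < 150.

Baby-step giant-step with m = ceil(sqrt(150)) = 13.
Baby table (71^j mod 151 for j=0..12):
  0:1  1:71  2:58  3:41  4:42  5:113  6:20  7:61
  8:103  9:65  10:85  11:146  12:98
Giant step factor: 71^(-13) ≡ 63 (mod 151).
Scan 147·63^i mod 151 for i = 0, 1, …:
  i=0: 147   i=1: 50   i=2: 130   i=3: 36
  i=4: 3   i=5: 38   i=6: 129   i=7: 124
  i=8: 111   i=9: 47   i=10: 92   i=11: 58
Match at i=11, j=2: x = 11·13 + 2 = 145.

145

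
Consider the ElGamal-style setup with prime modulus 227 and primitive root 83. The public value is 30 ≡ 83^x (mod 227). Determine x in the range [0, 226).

Baby-step giant-step with m = ceil(sqrt(226)) = 16.
Baby table (83^j mod 227 for j=0..15):
  0:1  1:83  2:79  3:201  4:112  5:216  6:222  7:39
  8:59  9:130  10:121  11:55  12:25  13:32  14:159  15:31
Giant step factor: 83^(-16) ≡ 3 (mod 227).
Scan 30·3^i mod 227 for i = 0, 1, …:
  i=0: 30   i=1: 90   i=2: 43   i=3: 129
  i=4: 160   i=5: 26   i=6: 78   i=7: 7
  i=8: 21   i=9: 63   i=10: 189   i=11: 113
  i=12: 112
Match at i=12, j=4: x = 12·16 + 4 = 196.

196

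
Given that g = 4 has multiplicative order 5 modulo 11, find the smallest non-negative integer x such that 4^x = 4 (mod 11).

1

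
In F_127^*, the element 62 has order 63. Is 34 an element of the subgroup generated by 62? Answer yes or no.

yes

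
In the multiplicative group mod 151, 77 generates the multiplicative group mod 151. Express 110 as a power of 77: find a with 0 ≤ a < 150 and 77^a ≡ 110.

66

Baby-step giant-step with m = ceil(sqrt(150)) = 13.
Baby table (77^j mod 151 for j=0..12):
  0:1  1:77  2:40  3:60  4:90  5:135  6:127  7:115
  8:97  9:70  10:105  11:82  12:123
Giant step factor: 77^(-13) ≡ 133 (mod 151).
Scan 110·133^i mod 151 for i = 0, 1, …:
  i=0: 110   i=1: 134   i=2: 4   i=3: 79
  i=4: 88   i=5: 77
Match at i=5, j=1: a = 5·13 + 1 = 66.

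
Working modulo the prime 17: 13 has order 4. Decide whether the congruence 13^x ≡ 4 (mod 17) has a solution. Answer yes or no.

4 ∈ ⟨13⟩ iff 4^4 ≡ 1 (mod 17), since |⟨13⟩| = 4.
4^4 mod 17 = 1.
Since 1 = 1, 4 lies in the subgroup.

yes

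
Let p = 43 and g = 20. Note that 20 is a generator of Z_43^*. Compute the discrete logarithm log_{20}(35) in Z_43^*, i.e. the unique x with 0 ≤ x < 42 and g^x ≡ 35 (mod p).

30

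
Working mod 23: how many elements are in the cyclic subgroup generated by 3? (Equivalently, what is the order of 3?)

11

The order of 3 must divide p − 1 = 22 = 2 · 11.
Divisors: 1, 2, 11, 22.
Check each in increasing order: 3^1 ≡ 3;  3^2 ≡ 9;  3^11 ≡ 1.
Smallest exponent giving 1 is 11.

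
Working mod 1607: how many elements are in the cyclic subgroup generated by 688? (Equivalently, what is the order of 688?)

The order of 688 must divide p − 1 = 1606 = 2 · 11 · 73.
Divisors: 1, 2, 11, 22, 73, 146, 803, 1606.
Check each in increasing order: 688^1 ≡ 688;  688^2 ≡ 886;  688^11 ≡ 1175;  688^22 ≡ 212;  688^73 ≡ 1606;  688^146 ≡ 1.
Smallest exponent giving 1 is 146.

146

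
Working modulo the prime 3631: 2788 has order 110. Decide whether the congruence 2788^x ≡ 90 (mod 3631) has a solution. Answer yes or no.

no

90 ∈ ⟨2788⟩ iff 90^110 ≡ 1 (mod 3631), since |⟨2788⟩| = 110.
90^110 mod 3631 = 1279.
Since 1279 ≠ 1, 90 does not lie in the subgroup.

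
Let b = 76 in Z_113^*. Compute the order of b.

The order of 76 must divide p − 1 = 112 = 2^4 · 7.
Divisors: 1, 2, 4, 7, 8, 14, 16, 28, 56, 112.
Check each in increasing order: 76^1 ≡ 76;  76^2 ≡ 13;  76^4 ≡ 56;  76^7 ≡ 71;  76^8 ≡ 85;  76^14 ≡ 69;  76^16 ≡ 106;  76^28 ≡ 15;  76^56 ≡ 112;  76^112 ≡ 1.
Smallest exponent giving 1 is 112.

112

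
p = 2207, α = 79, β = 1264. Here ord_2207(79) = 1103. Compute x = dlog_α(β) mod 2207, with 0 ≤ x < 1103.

Baby-step giant-step with m = ceil(sqrt(1103)) = 34.
Baby table (79^j mod 2207 for j=0..33):
  0:1  1:79  2:1827  3:878  4:945  5:1824  6:641  7:2085
  8:1397  9:13  10:1027  11:1681  12:379  13:1250  14:1642  15:1712
  16:621  17:505  18:169  19:109  20:1990  21:513  22:801  23:1483
  24:186  25:1452  26:2151  27:2197  28:1417  29:1593  30:48  31:1585
  32:1623  33:211
Giant step factor: 79^(-34) ≡ 682 (mod 2207).
Scan 1264·682^i mod 2207 for i = 0, 1, …:
  i=0: 1264   i=1: 1318   i=2: 627   i=3: 1663
  i=4: 1975   i=5: 680   i=6: 290   i=7: 1357
  i=8: 741   i=9: 2166     …   i=24: 2170
  i=25: 1250
Match at i=25, j=13: x = 25·34 + 13 = 863.

863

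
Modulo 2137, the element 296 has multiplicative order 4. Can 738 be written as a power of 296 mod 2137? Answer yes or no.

no

738 ∈ ⟨296⟩ iff 738^4 ≡ 1 (mod 2137), since |⟨296⟩| = 4.
738^4 mod 2137 = 1338.
Since 1338 ≠ 1, 738 does not lie in the subgroup.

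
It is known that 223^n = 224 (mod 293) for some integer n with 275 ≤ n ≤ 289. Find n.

282

Compute 223^275 mod 293 = 194, then multiply by 223 repeatedly:
  223^275=194  223^276=191  223^277=108  223^278=58  223^279=42
  223^280=283  223^281=114  223^282=224
Found 224 at exponent 282.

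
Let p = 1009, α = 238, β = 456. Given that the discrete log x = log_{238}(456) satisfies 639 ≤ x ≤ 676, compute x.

Compute 238^639 mod 1009 = 780, then multiply by 238 repeatedly:
  238^639=780  238^640=993  238^641=228  238^642=787  238^643=641
  238^644=199  238^645=948  238^646=617  238^647=541  238^648=615
  238^649=65  238^650=335  238^651=19  238^652=486  238^653=642
  238^654=437  238^655=79  238^656=640  238^657=970  238^658=808
  238^659=594  238^660=112  238^661=422  238^662=545  238^663=558
  238^664=625  238^665=427  238^666=726  238^667=249  238^668=740
  238^669=554  238^670=682  238^671=876  238^672=634  238^673=551
  238^674=977  238^675=456
Found 456 at exponent 675.

675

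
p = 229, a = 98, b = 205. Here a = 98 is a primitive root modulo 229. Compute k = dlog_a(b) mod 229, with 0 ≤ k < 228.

Baby-step giant-step with m = ceil(sqrt(228)) = 16.
Baby table (98^j mod 229 for j=0..15):
  0:1  1:98  2:215  3:2  4:196  5:201  6:4  7:163
  8:173  9:8  10:97  11:117  12:16  13:194  14:5  15:32
Giant step factor: 98^(-16) ≡ 193 (mod 229).
Scan 205·193^i mod 229 for i = 0, 1, …:
  i=0: 205   i=1: 177   i=2: 40   i=3: 163
Match at i=3, j=7: k = 3·16 + 7 = 55.

55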